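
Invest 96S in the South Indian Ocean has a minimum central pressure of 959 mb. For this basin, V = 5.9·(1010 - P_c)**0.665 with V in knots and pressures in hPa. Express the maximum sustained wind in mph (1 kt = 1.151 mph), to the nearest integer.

ΔP = 1010 − 959 = 51 mb.
V ≈ 5.9 × 51^0.665 = 5.9 × 13.663 ≈ 80.609 kt.
80.609 × 1.151 ≈ 92.78 mph → 93 mph.

93 mph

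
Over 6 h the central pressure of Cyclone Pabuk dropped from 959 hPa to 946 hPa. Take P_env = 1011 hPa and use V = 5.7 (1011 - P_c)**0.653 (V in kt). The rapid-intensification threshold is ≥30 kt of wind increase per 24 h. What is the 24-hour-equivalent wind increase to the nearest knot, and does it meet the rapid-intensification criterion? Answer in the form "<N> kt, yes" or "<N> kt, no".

47 kt, yes

V₁: ΔP = 52, V ≈ 5.7 × 52^0.653 ≈ 75.24 kt.
V₂: ΔP = 65, V ≈ 5.7 × 65^0.653 ≈ 87.04 kt.
ΔV over 6 h = 11.80 kt → 24 h equivalent = 11.80 × 24/6 ≈ 47.20 kt.
47 kt ≥ 30 kt ⇒ rapid intensification.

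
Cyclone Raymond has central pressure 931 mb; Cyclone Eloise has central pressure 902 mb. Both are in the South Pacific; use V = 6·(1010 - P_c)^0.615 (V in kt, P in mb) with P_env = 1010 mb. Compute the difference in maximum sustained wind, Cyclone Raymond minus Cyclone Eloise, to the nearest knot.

-19 kt

Cyclone Raymond: ΔP = 79; V ≈ 6 × 79^0.615 ≈ 88.14 kt.
Cyclone Eloise: ΔP = 108; V ≈ 6 × 108^0.615 ≈ 106.83 kt.
Difference ≈ 88.14 − 106.83 = -18.69 → -19 kt.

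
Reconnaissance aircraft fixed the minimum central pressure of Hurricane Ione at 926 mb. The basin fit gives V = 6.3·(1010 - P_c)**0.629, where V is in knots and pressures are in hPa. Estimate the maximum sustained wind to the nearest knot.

102 kt

ΔP = 1010 − 926 = 84 mb.
84^0.629 ≈ 16.232.
V ≈ 6.3 × 16.232 ≈ 102.3 kt.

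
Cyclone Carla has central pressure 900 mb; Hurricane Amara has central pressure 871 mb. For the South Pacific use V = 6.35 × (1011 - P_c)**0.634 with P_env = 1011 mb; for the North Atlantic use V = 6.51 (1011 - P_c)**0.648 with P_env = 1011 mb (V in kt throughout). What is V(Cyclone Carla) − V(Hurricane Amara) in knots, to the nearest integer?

Cyclone Carla: ΔP = 111; V ≈ 6.35 × 111^0.634 ≈ 125.75 kt.
Hurricane Amara: ΔP = 140; V ≈ 6.51 × 140^0.648 ≈ 160.06 kt.
Difference ≈ 125.75 − 160.06 = -34.31 → -34 kt.

-34 kt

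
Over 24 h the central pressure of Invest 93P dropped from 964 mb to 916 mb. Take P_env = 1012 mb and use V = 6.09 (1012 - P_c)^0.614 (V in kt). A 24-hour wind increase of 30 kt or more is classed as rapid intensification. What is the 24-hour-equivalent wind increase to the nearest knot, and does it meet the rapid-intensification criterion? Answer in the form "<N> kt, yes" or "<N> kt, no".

V₁: ΔP = 48, V ≈ 6.09 × 48^0.614 ≈ 65.60 kt.
V₂: ΔP = 96, V ≈ 6.09 × 96^0.614 ≈ 100.40 kt.
ΔV over 24 h = 34.80 kt → 24 h equivalent = 34.80 × 24/24 ≈ 34.80 kt.
35 kt ≥ 30 kt ⇒ rapid intensification.

35 kt, yes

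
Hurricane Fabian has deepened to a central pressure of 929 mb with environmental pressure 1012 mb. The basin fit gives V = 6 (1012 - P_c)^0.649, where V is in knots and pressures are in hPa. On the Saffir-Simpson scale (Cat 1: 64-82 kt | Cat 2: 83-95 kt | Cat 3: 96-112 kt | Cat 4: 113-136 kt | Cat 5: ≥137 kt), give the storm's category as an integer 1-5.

3

ΔP = 1012 − 929 = 83 mb.
V ≈ 6 × 83^0.649 = 6 × 17.60 ≈ 106 kt.
106 kt falls in the Category 3 band.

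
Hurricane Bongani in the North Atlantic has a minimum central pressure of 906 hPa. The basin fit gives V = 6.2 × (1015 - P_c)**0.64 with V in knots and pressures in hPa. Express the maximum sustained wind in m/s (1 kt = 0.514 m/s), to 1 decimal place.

ΔP = 1015 − 906 = 109 hPa.
V ≈ 6.2 × 109^0.64 = 6.2 × 20.135 ≈ 124.837 kt.
124.837 × 0.514 ≈ 64.17 m/s → 64.2 m/s.

64.2 m/s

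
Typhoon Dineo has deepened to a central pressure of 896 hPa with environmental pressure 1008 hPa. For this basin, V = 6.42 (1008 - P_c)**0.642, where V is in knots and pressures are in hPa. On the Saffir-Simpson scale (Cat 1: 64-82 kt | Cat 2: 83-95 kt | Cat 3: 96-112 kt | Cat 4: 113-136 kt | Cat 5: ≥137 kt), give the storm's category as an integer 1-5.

ΔP = 1008 − 896 = 112 hPa.
V ≈ 6.42 × 112^0.642 = 6.42 × 20.68 ≈ 133 kt.
133 kt falls in the Category 4 band.

4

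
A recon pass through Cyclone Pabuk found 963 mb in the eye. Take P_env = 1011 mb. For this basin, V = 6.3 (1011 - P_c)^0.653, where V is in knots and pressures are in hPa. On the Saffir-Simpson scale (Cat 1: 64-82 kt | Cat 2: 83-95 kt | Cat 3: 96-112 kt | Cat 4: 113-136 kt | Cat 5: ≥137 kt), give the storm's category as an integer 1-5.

ΔP = 1011 − 963 = 48 mb.
V ≈ 6.3 × 48^0.653 = 6.3 × 12.53 ≈ 79 kt.
79 kt falls in the Category 1 band.

1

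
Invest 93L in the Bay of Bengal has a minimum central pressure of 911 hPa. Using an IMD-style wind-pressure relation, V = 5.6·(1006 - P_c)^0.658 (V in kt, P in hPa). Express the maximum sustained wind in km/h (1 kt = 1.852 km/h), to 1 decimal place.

207.6 km/h

ΔP = 1006 − 911 = 95 hPa.
V ≈ 5.6 × 95^0.658 = 5.6 × 20.014 ≈ 112.081 kt.
112.081 × 1.852 ≈ 207.57 km/h → 207.6 km/h.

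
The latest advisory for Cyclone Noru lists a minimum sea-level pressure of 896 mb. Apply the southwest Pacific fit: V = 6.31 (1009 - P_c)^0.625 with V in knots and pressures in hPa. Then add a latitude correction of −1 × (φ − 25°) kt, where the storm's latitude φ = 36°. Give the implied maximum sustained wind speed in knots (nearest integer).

110 kt

ΔP = 1009 − 896 = 113 mb.
113^0.625 ≈ 19.194.
V ≈ 6.31 × 19.194 ≈ 121.1 kt.
Latitude correction: −1 × (36 − 25) = -11 kt.
Corrected V ≈ 110.1 kt → 110 kt.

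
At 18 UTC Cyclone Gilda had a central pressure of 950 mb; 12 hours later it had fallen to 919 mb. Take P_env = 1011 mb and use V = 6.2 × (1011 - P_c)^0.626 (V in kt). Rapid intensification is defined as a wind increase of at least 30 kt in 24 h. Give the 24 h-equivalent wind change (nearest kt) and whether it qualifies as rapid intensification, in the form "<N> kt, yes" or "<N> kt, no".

V₁: ΔP = 61, V ≈ 6.2 × 61^0.626 ≈ 81.28 kt.
V₂: ΔP = 92, V ≈ 6.2 × 92^0.626 ≈ 105.13 kt.
ΔV over 12 h = 23.85 kt → 24 h equivalent = 23.85 × 24/12 ≈ 47.70 kt.
48 kt ≥ 30 kt ⇒ rapid intensification.

48 kt, yes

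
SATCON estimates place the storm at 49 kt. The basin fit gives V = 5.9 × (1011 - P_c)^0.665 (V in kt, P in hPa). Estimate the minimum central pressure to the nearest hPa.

987 hPa

ΔP = (V / 5.9)^(1/0.665) = (49/5.9)^1.504.
49/5.9 = 8.305; 8.305^1.504 ≈ 24.13 hPa.
P_c = 1011 − 24.13 = 986.87 ≈ 987 hPa.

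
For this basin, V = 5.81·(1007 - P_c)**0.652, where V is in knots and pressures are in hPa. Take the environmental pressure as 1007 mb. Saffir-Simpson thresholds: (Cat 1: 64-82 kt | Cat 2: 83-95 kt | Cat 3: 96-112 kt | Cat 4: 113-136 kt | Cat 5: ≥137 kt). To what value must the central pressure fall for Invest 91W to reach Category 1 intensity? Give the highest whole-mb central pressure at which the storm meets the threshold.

967 mb

Category 1 begins at V = 64 kt.
Required ΔP = (64/5.81)^(1/0.652) = 11.015^1.534 ≈ 39.64 mb.
P_c ≤ 1007 − 39.64 = 967.36, so the highest integer P_c is 967 mb.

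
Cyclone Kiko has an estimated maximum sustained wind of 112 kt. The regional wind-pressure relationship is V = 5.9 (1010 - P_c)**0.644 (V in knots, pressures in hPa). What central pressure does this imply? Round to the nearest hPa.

ΔP = (V / 5.9)^(1/0.644) = (112/5.9)^1.553.
112/5.9 = 18.983; 18.983^1.553 ≈ 96.61 hPa.
P_c = 1010 − 96.61 = 913.39 ≈ 913 hPa.

913 hPa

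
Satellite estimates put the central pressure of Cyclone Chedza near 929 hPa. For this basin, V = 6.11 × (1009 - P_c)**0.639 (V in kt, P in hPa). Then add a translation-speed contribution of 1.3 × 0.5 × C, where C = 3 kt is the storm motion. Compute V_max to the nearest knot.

ΔP = 1009 − 929 = 80 hPa.
80^0.639 ≈ 16.447.
V ≈ 6.11 × 16.447 ≈ 100.5 kt.
Translation term: 1.3 × 0.5 × 3 = 1.95 kt.
Corrected V ≈ 102.45 kt → 102 kt.

102 kt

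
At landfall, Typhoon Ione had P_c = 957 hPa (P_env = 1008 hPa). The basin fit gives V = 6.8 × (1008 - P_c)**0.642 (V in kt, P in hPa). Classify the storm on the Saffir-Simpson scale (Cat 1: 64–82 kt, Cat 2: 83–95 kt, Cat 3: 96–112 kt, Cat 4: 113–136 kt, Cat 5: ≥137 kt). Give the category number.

ΔP = 1008 − 957 = 51 hPa.
V ≈ 6.8 × 51^0.642 = 6.8 × 12.48 ≈ 85 kt.
85 kt falls in the Category 2 band.

2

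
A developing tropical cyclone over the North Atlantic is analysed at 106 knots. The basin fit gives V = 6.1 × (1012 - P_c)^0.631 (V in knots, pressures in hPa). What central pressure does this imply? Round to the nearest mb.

920 mb

ΔP = (V / 6.1)^(1/0.631) = (106/6.1)^1.585.
106/6.1 = 17.377; 17.377^1.585 ≈ 92.28 mb.
P_c = 1012 − 92.28 = 919.72 ≈ 920 mb.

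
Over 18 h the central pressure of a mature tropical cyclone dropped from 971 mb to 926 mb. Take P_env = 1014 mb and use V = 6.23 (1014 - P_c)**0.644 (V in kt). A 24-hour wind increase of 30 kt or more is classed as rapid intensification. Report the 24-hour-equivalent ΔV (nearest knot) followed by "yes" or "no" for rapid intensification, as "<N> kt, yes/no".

V₁: ΔP = 43, V ≈ 6.23 × 43^0.644 ≈ 70.22 kt.
V₂: ΔP = 88, V ≈ 6.23 × 88^0.644 ≈ 111.36 kt.
ΔV over 18 h = 41.14 kt → 24 h equivalent = 41.14 × 24/18 ≈ 54.85 kt.
55 kt ≥ 30 kt ⇒ rapid intensification.

55 kt, yes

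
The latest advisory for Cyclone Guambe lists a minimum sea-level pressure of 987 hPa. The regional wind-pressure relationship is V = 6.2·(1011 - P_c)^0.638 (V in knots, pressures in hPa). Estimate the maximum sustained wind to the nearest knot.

ΔP = 1011 − 987 = 24 hPa.
24^0.638 ≈ 7.596.
V ≈ 6.2 × 7.596 ≈ 47.1 kt.

47 kt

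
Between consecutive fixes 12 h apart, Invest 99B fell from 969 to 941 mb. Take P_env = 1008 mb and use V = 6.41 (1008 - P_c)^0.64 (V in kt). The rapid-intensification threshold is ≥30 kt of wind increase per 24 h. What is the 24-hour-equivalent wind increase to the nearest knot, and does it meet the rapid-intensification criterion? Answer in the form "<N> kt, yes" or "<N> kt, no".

55 kt, yes

V₁: ΔP = 39, V ≈ 6.41 × 39^0.64 ≈ 66.86 kt.
V₂: ΔP = 67, V ≈ 6.41 × 67^0.64 ≈ 94.52 kt.
ΔV over 12 h = 27.66 kt → 24 h equivalent = 27.66 × 24/12 ≈ 55.32 kt.
55 kt ≥ 30 kt ⇒ rapid intensification.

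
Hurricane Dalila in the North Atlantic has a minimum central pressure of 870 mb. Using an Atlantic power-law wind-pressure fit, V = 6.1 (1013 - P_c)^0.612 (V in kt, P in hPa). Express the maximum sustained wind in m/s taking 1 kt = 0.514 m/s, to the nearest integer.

65 m/s

ΔP = 1013 − 870 = 143 mb.
V ≈ 6.1 × 143^0.612 = 6.1 × 20.848 ≈ 127.173 kt.
127.173 × 0.514 ≈ 65.37 m/s → 65 m/s.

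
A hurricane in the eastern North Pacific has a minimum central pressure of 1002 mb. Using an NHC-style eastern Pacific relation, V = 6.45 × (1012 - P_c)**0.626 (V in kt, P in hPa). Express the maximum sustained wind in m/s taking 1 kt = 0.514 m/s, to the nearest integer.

ΔP = 1012 − 1002 = 10 mb.
V ≈ 6.45 × 10^0.626 = 6.45 × 4.227 ≈ 27.262 kt.
27.262 × 0.514 ≈ 14.01 m/s → 14 m/s.

14 m/s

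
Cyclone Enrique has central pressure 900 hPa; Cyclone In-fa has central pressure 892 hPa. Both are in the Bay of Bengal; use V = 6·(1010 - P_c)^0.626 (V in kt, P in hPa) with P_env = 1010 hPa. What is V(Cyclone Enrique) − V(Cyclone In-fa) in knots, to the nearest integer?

Cyclone Enrique: ΔP = 110; V ≈ 6 × 110^0.626 ≈ 113.78 kt.
Cyclone In-fa: ΔP = 118; V ≈ 6 × 118^0.626 ≈ 118.89 kt.
Difference ≈ 113.78 − 118.89 = -5.11 → -5 kt.

-5 kt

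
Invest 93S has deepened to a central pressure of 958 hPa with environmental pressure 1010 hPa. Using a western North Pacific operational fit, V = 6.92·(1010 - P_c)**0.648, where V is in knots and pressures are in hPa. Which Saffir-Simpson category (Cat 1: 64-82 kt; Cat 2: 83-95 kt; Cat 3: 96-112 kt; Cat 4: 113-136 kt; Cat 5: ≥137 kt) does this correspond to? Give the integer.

ΔP = 1010 − 958 = 52 hPa.
V ≈ 6.92 × 52^0.648 = 6.92 × 12.94 ≈ 90 kt.
90 kt falls in the Category 2 band.

2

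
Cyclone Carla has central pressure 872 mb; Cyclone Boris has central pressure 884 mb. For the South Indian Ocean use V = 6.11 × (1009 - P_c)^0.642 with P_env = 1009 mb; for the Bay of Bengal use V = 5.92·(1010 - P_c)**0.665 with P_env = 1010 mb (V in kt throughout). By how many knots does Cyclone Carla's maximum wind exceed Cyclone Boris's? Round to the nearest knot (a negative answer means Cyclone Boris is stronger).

-4 kt

Cyclone Carla: ΔP = 137; V ≈ 6.11 × 137^0.642 ≈ 143.82 kt.
Cyclone Boris: ΔP = 126; V ≈ 5.92 × 126^0.665 ≈ 147.59 kt.
Difference ≈ 143.82 − 147.59 = -3.77 → -4 kt.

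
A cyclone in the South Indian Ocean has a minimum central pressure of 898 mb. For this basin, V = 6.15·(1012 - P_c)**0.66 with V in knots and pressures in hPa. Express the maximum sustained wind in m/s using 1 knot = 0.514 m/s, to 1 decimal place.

ΔP = 1012 − 898 = 114 mb.
V ≈ 6.15 × 114^0.66 = 6.15 × 22.780 ≈ 140.098 kt.
140.098 × 0.514 ≈ 72.01 m/s → 72.0 m/s.

72.0 m/s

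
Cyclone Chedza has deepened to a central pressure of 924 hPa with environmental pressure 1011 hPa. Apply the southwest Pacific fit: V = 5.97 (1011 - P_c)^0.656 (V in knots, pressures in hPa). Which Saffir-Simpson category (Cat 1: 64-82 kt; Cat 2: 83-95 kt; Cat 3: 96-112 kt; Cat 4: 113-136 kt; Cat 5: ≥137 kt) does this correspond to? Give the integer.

ΔP = 1011 − 924 = 87 hPa.
V ≈ 5.97 × 87^0.656 = 5.97 × 18.72 ≈ 112 kt.
112 kt falls in the Category 3 band.

3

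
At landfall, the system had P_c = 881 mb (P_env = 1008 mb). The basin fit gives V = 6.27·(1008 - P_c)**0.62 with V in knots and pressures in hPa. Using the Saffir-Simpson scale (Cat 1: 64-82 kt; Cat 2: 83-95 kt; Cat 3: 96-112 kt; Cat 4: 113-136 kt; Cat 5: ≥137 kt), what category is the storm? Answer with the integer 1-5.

ΔP = 1008 − 881 = 127 mb.
V ≈ 6.27 × 127^0.62 = 6.27 × 20.15 ≈ 126 kt.
126 kt falls in the Category 4 band.

4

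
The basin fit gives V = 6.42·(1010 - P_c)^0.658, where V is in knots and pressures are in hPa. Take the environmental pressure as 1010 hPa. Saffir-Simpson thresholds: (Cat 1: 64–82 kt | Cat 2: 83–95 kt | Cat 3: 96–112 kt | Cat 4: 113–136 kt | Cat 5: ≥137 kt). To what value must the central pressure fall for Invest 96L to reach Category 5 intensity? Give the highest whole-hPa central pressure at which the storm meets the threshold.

905 hPa

Category 5 begins at V = 137 kt.
Required ΔP = (137/6.42)^(1/0.658) = 21.340^1.520 ≈ 104.72 hPa.
P_c ≤ 1010 − 104.72 = 905.28, so the highest integer P_c is 905 hPa.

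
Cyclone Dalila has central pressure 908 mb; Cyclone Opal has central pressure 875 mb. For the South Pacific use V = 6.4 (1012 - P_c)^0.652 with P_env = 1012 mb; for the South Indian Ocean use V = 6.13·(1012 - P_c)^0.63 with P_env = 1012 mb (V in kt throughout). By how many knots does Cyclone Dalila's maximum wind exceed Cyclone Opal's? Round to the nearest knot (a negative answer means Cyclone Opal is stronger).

Cyclone Dalila: ΔP = 104; V ≈ 6.4 × 104^0.652 ≈ 132.22 kt.
Cyclone Opal: ΔP = 137; V ≈ 6.13 × 137^0.63 ≈ 136.02 kt.
Difference ≈ 132.22 − 136.02 = -3.80 → -4 kt.

-4 kt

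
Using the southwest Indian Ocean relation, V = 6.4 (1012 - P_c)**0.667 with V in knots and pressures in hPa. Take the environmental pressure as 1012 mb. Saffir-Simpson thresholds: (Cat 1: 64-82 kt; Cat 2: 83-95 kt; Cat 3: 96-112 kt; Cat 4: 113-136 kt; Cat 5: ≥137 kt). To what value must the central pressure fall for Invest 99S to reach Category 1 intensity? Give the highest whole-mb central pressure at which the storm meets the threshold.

Category 1 begins at V = 64 kt.
Required ΔP = (64/6.4)^(1/0.667) = 10.000^1.499 ≈ 31.57 mb.
P_c ≤ 1012 − 31.57 = 980.43, so the highest integer P_c is 980 mb.

980 mb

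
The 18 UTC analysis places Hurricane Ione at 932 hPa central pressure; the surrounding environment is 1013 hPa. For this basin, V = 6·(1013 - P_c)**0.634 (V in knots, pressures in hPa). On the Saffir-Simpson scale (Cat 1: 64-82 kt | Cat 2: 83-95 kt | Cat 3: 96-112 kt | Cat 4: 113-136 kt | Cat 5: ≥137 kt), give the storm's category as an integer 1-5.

3

ΔP = 1013 − 932 = 81 hPa.
V ≈ 6 × 81^0.634 = 6 × 16.22 ≈ 97 kt.
97 kt falls in the Category 3 band.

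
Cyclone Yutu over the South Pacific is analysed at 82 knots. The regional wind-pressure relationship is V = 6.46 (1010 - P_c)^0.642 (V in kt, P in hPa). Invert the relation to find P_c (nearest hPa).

958 hPa

ΔP = (V / 6.46)^(1/0.642) = (82/6.46)^1.558.
82/6.46 = 12.693; 12.693^1.558 ≈ 52.36 hPa.
P_c = 1010 − 52.36 = 957.64 ≈ 958 hPa.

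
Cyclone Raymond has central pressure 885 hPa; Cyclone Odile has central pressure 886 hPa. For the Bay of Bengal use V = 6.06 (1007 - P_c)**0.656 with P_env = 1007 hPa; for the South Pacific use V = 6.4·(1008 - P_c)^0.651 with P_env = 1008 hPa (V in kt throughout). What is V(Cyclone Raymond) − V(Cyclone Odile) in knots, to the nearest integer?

-4 kt

Cyclone Raymond: ΔP = 122; V ≈ 6.06 × 122^0.656 ≈ 141.62 kt.
Cyclone Odile: ΔP = 122; V ≈ 6.4 × 122^0.651 ≈ 146.02 kt.
Difference ≈ 141.62 − 146.02 = -4.40 → -4 kt.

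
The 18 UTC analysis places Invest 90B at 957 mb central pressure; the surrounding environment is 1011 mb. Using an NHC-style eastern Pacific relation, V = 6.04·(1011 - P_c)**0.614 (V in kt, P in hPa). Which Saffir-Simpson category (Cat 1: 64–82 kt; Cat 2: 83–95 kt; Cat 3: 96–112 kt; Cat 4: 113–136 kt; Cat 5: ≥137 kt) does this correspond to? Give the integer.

1

ΔP = 1011 − 957 = 54 mb.
V ≈ 6.04 × 54^0.614 = 6.04 × 11.58 ≈ 70 kt.
70 kt falls in the Category 1 band.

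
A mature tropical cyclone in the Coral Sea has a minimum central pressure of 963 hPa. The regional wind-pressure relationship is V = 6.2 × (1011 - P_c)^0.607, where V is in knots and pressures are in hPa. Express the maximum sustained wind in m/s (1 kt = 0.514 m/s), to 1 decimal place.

33.4 m/s

ΔP = 1011 − 963 = 48 hPa.
V ≈ 6.2 × 48^0.607 = 6.2 × 10.484 ≈ 64.999 kt.
64.999 × 0.514 ≈ 33.41 m/s → 33.4 m/s.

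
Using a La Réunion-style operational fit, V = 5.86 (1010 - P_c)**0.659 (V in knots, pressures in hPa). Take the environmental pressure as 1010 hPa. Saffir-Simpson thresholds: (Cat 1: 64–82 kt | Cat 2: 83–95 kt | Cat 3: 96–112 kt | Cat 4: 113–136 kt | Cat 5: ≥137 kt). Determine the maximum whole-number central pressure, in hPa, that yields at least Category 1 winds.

Category 1 begins at V = 64 kt.
Required ΔP = (64/5.86)^(1/0.659) = 10.922^1.517 ≈ 37.63 hPa.
P_c ≤ 1010 − 37.63 = 972.37, so the highest integer P_c is 972 hPa.

972 hPa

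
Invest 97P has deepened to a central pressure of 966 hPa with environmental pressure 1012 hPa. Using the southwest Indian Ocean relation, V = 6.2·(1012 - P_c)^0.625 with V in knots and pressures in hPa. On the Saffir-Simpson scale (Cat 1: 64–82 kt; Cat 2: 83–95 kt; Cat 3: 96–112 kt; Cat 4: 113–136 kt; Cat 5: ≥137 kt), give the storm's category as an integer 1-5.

ΔP = 1012 − 966 = 46 hPa.
V ≈ 6.2 × 46^0.625 = 6.2 × 10.95 ≈ 68 kt.
68 kt falls in the Category 1 band.

1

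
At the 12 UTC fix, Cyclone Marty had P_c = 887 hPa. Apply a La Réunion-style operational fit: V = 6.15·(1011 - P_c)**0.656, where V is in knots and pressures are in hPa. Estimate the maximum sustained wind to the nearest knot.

145 kt

ΔP = 1011 − 887 = 124 hPa.
124^0.656 ≈ 23.620.
V ≈ 6.15 × 23.620 ≈ 145.3 kt.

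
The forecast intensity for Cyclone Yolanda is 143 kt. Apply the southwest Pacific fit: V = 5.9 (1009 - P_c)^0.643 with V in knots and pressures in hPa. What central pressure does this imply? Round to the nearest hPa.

867 hPa

ΔP = (V / 5.9)^(1/0.643) = (143/5.9)^1.555.
143/5.9 = 24.237; 24.237^1.555 ≈ 142.29 hPa.
P_c = 1009 − 142.29 = 866.71 ≈ 867 hPa.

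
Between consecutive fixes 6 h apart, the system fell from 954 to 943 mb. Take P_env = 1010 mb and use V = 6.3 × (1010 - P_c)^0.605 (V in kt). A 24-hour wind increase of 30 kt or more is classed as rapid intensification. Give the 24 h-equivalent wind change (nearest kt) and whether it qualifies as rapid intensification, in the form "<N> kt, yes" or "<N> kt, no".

33 kt, yes

V₁: ΔP = 56, V ≈ 6.3 × 56^0.605 ≈ 71.94 kt.
V₂: ΔP = 67, V ≈ 6.3 × 67^0.605 ≈ 80.19 kt.
ΔV over 6 h = 8.25 kt → 24 h equivalent = 8.25 × 24/6 ≈ 33.00 kt.
33 kt ≥ 30 kt ⇒ rapid intensification.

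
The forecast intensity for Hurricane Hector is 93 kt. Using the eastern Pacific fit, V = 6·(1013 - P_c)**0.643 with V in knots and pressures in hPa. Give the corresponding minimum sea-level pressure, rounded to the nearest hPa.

942 hPa

ΔP = (V / 6)^(1/0.643) = (93/6)^1.555.
93/6 = 15.500; 15.500^1.555 ≈ 70.99 hPa.
P_c = 1013 − 70.99 = 942.01 ≈ 942 hPa.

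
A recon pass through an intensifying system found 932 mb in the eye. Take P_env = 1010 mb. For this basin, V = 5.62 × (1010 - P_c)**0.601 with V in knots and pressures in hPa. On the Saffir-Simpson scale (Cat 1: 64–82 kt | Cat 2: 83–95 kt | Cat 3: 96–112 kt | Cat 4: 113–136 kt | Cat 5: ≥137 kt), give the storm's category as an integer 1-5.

1

ΔP = 1010 − 932 = 78 mb.
V ≈ 5.62 × 78^0.601 = 5.62 × 13.71 ≈ 77 kt.
77 kt falls in the Category 1 band.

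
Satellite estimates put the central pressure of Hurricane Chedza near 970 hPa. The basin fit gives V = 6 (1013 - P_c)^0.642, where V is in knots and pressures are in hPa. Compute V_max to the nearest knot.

ΔP = 1013 − 970 = 43 hPa.
43^0.642 ≈ 11.186.
V ≈ 6 × 11.186 ≈ 67.1 kt.

67 kt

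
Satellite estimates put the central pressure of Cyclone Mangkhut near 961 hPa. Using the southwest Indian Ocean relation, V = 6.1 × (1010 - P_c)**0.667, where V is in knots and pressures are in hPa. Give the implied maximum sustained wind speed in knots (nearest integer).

82 kt

ΔP = 1010 − 961 = 49 hPa.
49^0.667 ≈ 13.408.
V ≈ 6.1 × 13.408 ≈ 81.8 kt.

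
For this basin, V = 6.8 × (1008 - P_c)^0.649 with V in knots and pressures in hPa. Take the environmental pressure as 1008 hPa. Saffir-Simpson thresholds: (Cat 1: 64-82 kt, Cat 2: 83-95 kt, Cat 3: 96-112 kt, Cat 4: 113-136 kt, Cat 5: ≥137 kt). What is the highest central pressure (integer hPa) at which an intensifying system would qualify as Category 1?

Category 1 begins at V = 64 kt.
Required ΔP = (64/6.8)^(1/0.649) = 9.412^1.541 ≈ 31.64 hPa.
P_c ≤ 1008 − 31.64 = 976.36, so the highest integer P_c is 976 hPa.

976 hPa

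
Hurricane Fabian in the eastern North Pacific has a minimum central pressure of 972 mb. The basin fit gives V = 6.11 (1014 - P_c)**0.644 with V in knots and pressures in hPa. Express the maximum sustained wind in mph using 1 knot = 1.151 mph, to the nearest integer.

78 mph

ΔP = 1014 − 972 = 42 mb.
V ≈ 6.11 × 42^0.644 = 6.11 × 11.101 ≈ 67.829 kt.
67.829 × 1.151 ≈ 78.07 mph → 78 mph.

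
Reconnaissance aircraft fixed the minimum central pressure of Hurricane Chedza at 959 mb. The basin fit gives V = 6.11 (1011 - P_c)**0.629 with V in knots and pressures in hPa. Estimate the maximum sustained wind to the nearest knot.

73 kt

ΔP = 1011 − 959 = 52 mb.
52^0.629 ≈ 12.005.
V ≈ 6.11 × 12.005 ≈ 73.4 kt.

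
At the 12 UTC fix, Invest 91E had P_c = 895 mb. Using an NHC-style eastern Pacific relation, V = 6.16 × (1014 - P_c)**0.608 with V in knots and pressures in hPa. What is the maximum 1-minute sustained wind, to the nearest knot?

ΔP = 1014 − 895 = 119 mb.
119^0.608 ≈ 18.278.
V ≈ 6.16 × 18.278 ≈ 112.6 kt.

113 kt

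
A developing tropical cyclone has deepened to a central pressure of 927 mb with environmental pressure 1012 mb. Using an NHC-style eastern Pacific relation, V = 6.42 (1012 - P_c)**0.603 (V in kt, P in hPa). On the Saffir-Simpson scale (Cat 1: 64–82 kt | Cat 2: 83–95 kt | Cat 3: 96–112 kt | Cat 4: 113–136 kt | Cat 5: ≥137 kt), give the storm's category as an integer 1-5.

2

ΔP = 1012 − 927 = 85 mb.
V ≈ 6.42 × 85^0.603 = 6.42 × 14.57 ≈ 94 kt.
94 kt falls in the Category 2 band.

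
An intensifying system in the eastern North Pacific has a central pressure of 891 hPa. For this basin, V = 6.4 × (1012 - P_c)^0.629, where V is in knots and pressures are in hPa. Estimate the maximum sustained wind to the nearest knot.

ΔP = 1012 − 891 = 121 hPa.
121^0.629 ≈ 20.421.
V ≈ 6.4 × 20.421 ≈ 130.7 kt.

131 kt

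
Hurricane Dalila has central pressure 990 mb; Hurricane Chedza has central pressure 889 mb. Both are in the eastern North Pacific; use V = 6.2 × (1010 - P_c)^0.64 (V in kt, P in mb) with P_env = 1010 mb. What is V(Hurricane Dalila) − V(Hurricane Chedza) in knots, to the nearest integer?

-91 kt

Hurricane Dalila: ΔP = 20; V ≈ 6.2 × 20^0.64 ≈ 42.17 kt.
Hurricane Chedza: ΔP = 121; V ≈ 6.2 × 121^0.64 ≈ 133.47 kt.
Difference ≈ 42.17 − 133.47 = -91.30 → -91 kt.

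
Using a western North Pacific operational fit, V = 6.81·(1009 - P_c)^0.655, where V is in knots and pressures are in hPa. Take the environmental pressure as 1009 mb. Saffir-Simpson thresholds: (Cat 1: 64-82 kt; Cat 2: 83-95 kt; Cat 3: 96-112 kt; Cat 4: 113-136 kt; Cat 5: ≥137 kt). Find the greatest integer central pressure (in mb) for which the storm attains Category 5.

911 mb

Category 5 begins at V = 137 kt.
Required ΔP = (137/6.81)^(1/0.655) = 20.117^1.527 ≈ 97.77 mb.
P_c ≤ 1009 − 97.77 = 911.23, so the highest integer P_c is 911 mb.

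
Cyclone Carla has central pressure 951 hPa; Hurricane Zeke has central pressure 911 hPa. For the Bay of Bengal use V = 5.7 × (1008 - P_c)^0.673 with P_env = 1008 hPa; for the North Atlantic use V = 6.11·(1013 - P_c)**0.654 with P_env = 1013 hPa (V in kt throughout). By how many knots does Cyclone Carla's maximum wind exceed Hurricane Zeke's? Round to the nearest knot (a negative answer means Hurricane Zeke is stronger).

Cyclone Carla: ΔP = 57; V ≈ 5.7 × 57^0.673 ≈ 86.61 kt.
Hurricane Zeke: ΔP = 102; V ≈ 6.11 × 102^0.654 ≈ 125.80 kt.
Difference ≈ 86.61 − 125.80 = -39.19 → -39 kt.

-39 kt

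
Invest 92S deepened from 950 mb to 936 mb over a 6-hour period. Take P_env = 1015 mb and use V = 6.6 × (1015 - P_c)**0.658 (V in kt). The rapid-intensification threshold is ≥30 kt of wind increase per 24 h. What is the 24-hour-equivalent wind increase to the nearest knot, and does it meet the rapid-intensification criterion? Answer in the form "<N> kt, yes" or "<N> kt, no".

V₁: ΔP = 65, V ≈ 6.6 × 65^0.658 ≈ 102.91 kt.
V₂: ΔP = 79, V ≈ 6.6 × 79^0.658 ≈ 117.00 kt.
ΔV over 6 h = 14.09 kt → 24 h equivalent = 14.09 × 24/6 ≈ 56.36 kt.
56 kt ≥ 30 kt ⇒ rapid intensification.

56 kt, yes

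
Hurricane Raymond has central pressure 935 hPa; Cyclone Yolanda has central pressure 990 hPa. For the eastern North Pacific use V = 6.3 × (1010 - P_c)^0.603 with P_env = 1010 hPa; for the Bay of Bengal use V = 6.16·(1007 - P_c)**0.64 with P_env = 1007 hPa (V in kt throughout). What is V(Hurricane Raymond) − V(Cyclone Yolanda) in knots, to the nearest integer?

47 kt

Hurricane Raymond: ΔP = 75; V ≈ 6.3 × 75^0.603 ≈ 85.11 kt.
Cyclone Yolanda: ΔP = 17; V ≈ 6.16 × 17^0.64 ≈ 37.76 kt.
Difference ≈ 85.11 − 37.76 = 47.35 → 47 kt.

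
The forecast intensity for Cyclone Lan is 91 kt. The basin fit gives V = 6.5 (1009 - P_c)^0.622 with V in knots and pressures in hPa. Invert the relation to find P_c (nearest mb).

939 mb

ΔP = (V / 6.5)^(1/0.622) = (91/6.5)^1.608.
91/6.5 = 14.000; 14.000^1.608 ≈ 69.61 mb.
P_c = 1009 − 69.61 = 939.39 ≈ 939 mb.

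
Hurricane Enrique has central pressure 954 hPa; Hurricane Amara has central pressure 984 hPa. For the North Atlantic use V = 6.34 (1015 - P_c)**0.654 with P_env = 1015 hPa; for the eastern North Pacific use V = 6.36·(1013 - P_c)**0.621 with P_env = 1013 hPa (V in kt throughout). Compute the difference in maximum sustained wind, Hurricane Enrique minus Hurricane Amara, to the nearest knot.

Hurricane Enrique: ΔP = 61; V ≈ 6.34 × 61^0.654 ≈ 93.26 kt.
Hurricane Amara: ΔP = 29; V ≈ 6.36 × 29^0.621 ≈ 51.48 kt.
Difference ≈ 93.26 − 51.48 = 41.78 → 42 kt.

42 kt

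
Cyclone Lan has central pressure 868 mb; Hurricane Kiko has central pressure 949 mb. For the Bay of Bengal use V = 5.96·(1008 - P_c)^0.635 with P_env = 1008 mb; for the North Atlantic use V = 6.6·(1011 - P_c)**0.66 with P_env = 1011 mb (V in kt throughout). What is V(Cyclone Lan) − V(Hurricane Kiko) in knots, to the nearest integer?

37 kt

Cyclone Lan: ΔP = 140; V ≈ 5.96 × 140^0.635 ≈ 137.42 kt.
Hurricane Kiko: ΔP = 62; V ≈ 6.6 × 62^0.66 ≈ 100.58 kt.
Difference ≈ 137.42 − 100.58 = 36.84 → 37 kt.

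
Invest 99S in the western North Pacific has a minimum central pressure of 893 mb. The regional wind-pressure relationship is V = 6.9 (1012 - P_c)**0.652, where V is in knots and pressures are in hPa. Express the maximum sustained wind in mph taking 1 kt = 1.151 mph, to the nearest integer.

179 mph

ΔP = 1012 − 893 = 119 mb.
V ≈ 6.9 × 119^0.652 = 6.9 × 22.556 ≈ 155.634 kt.
155.634 × 1.151 ≈ 179.14 mph → 179 mph.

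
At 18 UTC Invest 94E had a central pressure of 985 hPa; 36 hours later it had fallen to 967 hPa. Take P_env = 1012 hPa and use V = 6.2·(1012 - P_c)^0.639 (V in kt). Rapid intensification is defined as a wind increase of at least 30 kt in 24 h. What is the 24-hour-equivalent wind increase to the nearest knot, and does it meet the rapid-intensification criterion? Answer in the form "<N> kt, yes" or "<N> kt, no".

V₁: ΔP = 27, V ≈ 6.2 × 27^0.639 ≈ 50.94 kt.
V₂: ΔP = 45, V ≈ 6.2 × 45^0.639 ≈ 70.60 kt.
ΔV over 36 h = 19.66 kt → 24 h equivalent = 19.66 × 24/36 ≈ 13.11 kt.
13 kt < 30 kt ⇒ not rapid intensification.

13 kt, no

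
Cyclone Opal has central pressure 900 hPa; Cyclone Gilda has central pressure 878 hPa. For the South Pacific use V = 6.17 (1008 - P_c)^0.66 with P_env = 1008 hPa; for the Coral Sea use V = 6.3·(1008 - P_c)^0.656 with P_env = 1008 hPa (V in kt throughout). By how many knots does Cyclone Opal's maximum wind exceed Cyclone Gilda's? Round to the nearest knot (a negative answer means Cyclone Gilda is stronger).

-18 kt

Cyclone Opal: ΔP = 108; V ≈ 6.17 × 108^0.66 ≈ 135.63 kt.
Cyclone Gilda: ΔP = 130; V ≈ 6.3 × 130^0.656 ≈ 153.49 kt.
Difference ≈ 135.63 − 153.49 = -17.86 → -18 kt.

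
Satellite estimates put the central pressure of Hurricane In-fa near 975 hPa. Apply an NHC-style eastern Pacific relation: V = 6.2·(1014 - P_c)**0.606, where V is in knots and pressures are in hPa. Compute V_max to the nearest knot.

ΔP = 1014 − 975 = 39 hPa.
39^0.606 ≈ 9.208.
V ≈ 6.2 × 9.208 ≈ 57.1 kt.

57 kt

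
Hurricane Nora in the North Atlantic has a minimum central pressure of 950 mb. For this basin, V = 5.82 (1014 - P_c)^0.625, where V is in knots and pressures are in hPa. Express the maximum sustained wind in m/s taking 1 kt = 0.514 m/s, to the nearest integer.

40 m/s

ΔP = 1014 − 950 = 64 mb.
V ≈ 5.82 × 64^0.625 = 5.82 × 13.454 ≈ 78.304 kt.
78.304 × 0.514 ≈ 40.25 m/s → 40 m/s.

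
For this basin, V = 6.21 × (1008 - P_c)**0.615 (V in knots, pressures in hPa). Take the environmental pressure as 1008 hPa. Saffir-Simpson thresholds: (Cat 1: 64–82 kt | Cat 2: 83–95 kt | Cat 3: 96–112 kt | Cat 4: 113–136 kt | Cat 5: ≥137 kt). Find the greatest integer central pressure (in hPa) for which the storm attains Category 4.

896 hPa

Category 4 begins at V = 113 kt.
Required ΔP = (113/6.21)^(1/0.615) = 18.196^1.626 ≈ 111.88 hPa.
P_c ≤ 1008 − 111.88 = 896.12, so the highest integer P_c is 896 hPa.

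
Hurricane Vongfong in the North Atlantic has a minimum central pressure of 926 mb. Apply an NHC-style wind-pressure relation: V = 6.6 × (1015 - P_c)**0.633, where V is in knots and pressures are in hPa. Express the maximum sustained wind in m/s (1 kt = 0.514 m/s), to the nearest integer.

58 m/s

ΔP = 1015 − 926 = 89 mb.
V ≈ 6.6 × 89^0.633 = 6.6 × 17.138 ≈ 113.112 kt.
113.112 × 0.514 ≈ 58.14 m/s → 58 m/s.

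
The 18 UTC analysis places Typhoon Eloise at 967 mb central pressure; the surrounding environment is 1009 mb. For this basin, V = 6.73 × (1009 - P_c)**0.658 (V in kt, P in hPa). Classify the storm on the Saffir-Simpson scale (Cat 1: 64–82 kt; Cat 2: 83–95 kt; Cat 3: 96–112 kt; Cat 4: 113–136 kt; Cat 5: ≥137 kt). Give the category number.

ΔP = 1009 − 967 = 42 mb.
V ≈ 6.73 × 42^0.658 = 6.73 × 11.70 ≈ 79 kt.
79 kt falls in the Category 1 band.

1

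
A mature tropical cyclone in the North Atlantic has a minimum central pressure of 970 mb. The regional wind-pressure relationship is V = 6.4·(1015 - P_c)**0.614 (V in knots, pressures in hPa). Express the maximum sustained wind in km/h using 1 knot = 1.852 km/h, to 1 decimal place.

122.7 km/h

ΔP = 1015 − 970 = 45 mb.
V ≈ 6.4 × 45^0.614 = 6.4 × 10.353 ≈ 66.260 kt.
66.260 × 1.852 ≈ 122.71 km/h → 122.7 km/h.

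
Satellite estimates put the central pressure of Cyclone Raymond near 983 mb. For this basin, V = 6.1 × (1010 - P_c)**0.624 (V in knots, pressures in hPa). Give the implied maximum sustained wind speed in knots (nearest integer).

ΔP = 1010 − 983 = 27 mb.
27^0.624 ≈ 7.819.
V ≈ 6.1 × 7.819 ≈ 47.7 kt.

48 kt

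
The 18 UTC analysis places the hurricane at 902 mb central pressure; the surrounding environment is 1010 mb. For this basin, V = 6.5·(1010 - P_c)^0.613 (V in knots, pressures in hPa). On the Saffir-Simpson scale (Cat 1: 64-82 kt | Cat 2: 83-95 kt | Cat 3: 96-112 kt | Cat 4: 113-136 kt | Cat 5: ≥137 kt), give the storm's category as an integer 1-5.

ΔP = 1010 − 902 = 108 mb.
V ≈ 6.5 × 108^0.613 = 6.5 × 17.64 ≈ 115 kt.
115 kt falls in the Category 4 band.

4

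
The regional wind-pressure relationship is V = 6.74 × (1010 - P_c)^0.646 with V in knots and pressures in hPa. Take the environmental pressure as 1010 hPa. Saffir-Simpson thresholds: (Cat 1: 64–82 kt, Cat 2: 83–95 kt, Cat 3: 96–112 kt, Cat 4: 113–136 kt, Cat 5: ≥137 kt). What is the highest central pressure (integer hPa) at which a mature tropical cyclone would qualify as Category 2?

961 hPa

Category 2 begins at V = 83 kt.
Required ΔP = (83/6.74)^(1/0.646) = 12.315^1.548 ≈ 48.75 hPa.
P_c ≤ 1010 − 48.75 = 961.25, so the highest integer P_c is 961 hPa.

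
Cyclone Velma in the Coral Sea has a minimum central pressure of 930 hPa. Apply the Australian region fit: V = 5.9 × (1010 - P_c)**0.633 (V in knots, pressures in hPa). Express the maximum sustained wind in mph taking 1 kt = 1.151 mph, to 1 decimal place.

108.8 mph

ΔP = 1010 − 930 = 80 hPa.
V ≈ 5.9 × 80^0.633 = 5.9 × 16.020 ≈ 94.517 kt.
94.517 × 1.151 ≈ 108.79 mph → 108.8 mph.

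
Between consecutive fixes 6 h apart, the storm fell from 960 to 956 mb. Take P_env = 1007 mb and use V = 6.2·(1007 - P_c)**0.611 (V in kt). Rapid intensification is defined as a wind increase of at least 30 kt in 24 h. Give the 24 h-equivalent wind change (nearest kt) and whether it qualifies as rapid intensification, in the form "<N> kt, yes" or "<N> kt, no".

V₁: ΔP = 47, V ≈ 6.2 × 47^0.611 ≈ 65.17 kt.
V₂: ΔP = 51, V ≈ 6.2 × 51^0.611 ≈ 68.50 kt.
ΔV over 6 h = 3.33 kt → 24 h equivalent = 3.33 × 24/6 ≈ 13.32 kt.
13 kt < 30 kt ⇒ not rapid intensification.

13 kt, no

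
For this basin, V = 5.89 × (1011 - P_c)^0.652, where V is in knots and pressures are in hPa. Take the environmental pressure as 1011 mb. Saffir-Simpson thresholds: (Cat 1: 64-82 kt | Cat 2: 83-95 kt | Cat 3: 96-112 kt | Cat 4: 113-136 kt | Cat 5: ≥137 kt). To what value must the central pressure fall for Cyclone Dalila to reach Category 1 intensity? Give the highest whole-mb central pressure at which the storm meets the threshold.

972 mb

Category 1 begins at V = 64 kt.
Required ΔP = (64/5.89)^(1/0.652) = 10.866^1.534 ≈ 38.82 mb.
P_c ≤ 1011 − 38.82 = 972.18, so the highest integer P_c is 972 mb.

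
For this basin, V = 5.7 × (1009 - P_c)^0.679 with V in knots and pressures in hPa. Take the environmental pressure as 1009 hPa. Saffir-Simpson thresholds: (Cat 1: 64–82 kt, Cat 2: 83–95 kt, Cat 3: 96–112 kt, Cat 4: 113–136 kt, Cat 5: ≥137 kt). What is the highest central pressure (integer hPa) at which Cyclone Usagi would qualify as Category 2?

Category 2 begins at V = 83 kt.
Required ΔP = (83/5.7)^(1/0.679) = 14.561^1.473 ≈ 51.65 hPa.
P_c ≤ 1009 − 51.65 = 957.35, so the highest integer P_c is 957 hPa.

957 hPa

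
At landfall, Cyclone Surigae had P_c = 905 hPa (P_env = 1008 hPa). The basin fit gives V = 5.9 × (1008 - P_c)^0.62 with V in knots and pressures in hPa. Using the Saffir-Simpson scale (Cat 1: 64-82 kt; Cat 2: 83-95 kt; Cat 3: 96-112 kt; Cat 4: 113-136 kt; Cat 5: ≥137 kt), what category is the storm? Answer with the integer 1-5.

ΔP = 1008 − 905 = 103 hPa.
V ≈ 5.9 × 103^0.62 = 5.9 × 17.70 ≈ 104 kt.
104 kt falls in the Category 3 band.

3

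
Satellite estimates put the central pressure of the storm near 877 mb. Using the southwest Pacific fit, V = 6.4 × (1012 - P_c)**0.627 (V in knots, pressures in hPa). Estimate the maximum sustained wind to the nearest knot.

ΔP = 1012 − 877 = 135 mb.
135^0.627 ≈ 21.663.
V ≈ 6.4 × 21.663 ≈ 138.6 kt.

139 kt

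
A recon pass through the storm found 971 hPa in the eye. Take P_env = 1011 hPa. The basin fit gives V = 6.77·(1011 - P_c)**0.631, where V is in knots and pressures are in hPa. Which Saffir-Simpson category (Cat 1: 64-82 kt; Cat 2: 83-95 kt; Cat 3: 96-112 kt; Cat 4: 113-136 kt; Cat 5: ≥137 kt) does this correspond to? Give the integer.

1

ΔP = 1011 − 971 = 40 hPa.
V ≈ 6.77 × 40^0.631 = 6.77 × 10.25 ≈ 69 kt.
69 kt falls in the Category 1 band.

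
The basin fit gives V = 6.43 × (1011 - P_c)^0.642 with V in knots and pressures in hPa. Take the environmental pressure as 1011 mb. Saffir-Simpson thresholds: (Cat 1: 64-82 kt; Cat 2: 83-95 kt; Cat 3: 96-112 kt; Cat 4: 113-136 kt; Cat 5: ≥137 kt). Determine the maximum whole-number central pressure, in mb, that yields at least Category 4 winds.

Category 4 begins at V = 113 kt.
Required ΔP = (113/6.43)^(1/0.642) = 17.574^1.558 ≈ 86.91 mb.
P_c ≤ 1011 − 86.91 = 924.09, so the highest integer P_c is 924 mb.

924 mb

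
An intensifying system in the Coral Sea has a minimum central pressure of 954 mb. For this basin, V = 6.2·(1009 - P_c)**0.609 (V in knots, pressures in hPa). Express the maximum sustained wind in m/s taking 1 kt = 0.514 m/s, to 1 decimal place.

36.6 m/s

ΔP = 1009 − 954 = 55 mb.
V ≈ 6.2 × 55^0.609 = 6.2 × 11.478 ≈ 71.166 kt.
71.166 × 0.514 ≈ 36.58 m/s → 36.6 m/s.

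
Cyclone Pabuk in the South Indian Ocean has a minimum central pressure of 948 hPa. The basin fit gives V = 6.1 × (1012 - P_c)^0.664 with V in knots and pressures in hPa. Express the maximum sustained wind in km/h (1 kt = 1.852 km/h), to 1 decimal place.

178.8 km/h

ΔP = 1012 − 948 = 64 hPa.
V ≈ 6.1 × 64^0.664 = 6.1 × 15.824 ≈ 96.524 kt.
96.524 × 1.852 ≈ 178.76 km/h → 178.8 km/h.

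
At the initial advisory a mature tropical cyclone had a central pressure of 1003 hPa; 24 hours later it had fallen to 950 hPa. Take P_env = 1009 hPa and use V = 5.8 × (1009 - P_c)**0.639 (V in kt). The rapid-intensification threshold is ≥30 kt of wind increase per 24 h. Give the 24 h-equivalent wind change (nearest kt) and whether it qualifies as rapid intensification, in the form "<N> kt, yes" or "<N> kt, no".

60 kt, yes

V₁: ΔP = 6, V ≈ 5.8 × 6^0.639 ≈ 18.22 kt.
V₂: ΔP = 59, V ≈ 5.8 × 59^0.639 ≈ 78.52 kt.
ΔV over 24 h = 60.30 kt → 24 h equivalent = 60.30 × 24/24 ≈ 60.30 kt.
60 kt ≥ 30 kt ⇒ rapid intensification.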